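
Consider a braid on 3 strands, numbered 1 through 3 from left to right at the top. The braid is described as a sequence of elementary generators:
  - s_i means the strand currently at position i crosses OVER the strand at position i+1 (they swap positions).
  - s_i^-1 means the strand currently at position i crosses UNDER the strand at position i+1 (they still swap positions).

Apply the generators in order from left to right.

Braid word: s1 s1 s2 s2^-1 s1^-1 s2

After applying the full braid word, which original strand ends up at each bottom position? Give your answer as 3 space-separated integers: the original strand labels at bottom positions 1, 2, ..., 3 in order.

Gen 1 (s1): strand 1 crosses over strand 2. Perm now: [2 1 3]
Gen 2 (s1): strand 2 crosses over strand 1. Perm now: [1 2 3]
Gen 3 (s2): strand 2 crosses over strand 3. Perm now: [1 3 2]
Gen 4 (s2^-1): strand 3 crosses under strand 2. Perm now: [1 2 3]
Gen 5 (s1^-1): strand 1 crosses under strand 2. Perm now: [2 1 3]
Gen 6 (s2): strand 1 crosses over strand 3. Perm now: [2 3 1]

Answer: 2 3 1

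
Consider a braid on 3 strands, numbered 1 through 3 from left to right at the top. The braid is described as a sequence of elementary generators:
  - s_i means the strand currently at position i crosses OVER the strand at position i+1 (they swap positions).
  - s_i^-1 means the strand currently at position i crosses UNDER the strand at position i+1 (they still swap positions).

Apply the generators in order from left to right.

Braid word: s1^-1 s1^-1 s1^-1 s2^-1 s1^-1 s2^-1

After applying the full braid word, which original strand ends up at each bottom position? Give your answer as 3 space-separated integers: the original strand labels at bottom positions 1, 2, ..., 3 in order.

Gen 1 (s1^-1): strand 1 crosses under strand 2. Perm now: [2 1 3]
Gen 2 (s1^-1): strand 2 crosses under strand 1. Perm now: [1 2 3]
Gen 3 (s1^-1): strand 1 crosses under strand 2. Perm now: [2 1 3]
Gen 4 (s2^-1): strand 1 crosses under strand 3. Perm now: [2 3 1]
Gen 5 (s1^-1): strand 2 crosses under strand 3. Perm now: [3 2 1]
Gen 6 (s2^-1): strand 2 crosses under strand 1. Perm now: [3 1 2]

Answer: 3 1 2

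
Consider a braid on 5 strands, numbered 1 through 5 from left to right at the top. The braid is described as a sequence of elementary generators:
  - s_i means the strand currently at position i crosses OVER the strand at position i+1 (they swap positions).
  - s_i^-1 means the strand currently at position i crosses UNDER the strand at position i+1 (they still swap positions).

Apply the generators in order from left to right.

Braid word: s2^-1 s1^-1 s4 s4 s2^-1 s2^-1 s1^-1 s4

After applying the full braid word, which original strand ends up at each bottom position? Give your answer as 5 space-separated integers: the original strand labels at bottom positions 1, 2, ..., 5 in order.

Gen 1 (s2^-1): strand 2 crosses under strand 3. Perm now: [1 3 2 4 5]
Gen 2 (s1^-1): strand 1 crosses under strand 3. Perm now: [3 1 2 4 5]
Gen 3 (s4): strand 4 crosses over strand 5. Perm now: [3 1 2 5 4]
Gen 4 (s4): strand 5 crosses over strand 4. Perm now: [3 1 2 4 5]
Gen 5 (s2^-1): strand 1 crosses under strand 2. Perm now: [3 2 1 4 5]
Gen 6 (s2^-1): strand 2 crosses under strand 1. Perm now: [3 1 2 4 5]
Gen 7 (s1^-1): strand 3 crosses under strand 1. Perm now: [1 3 2 4 5]
Gen 8 (s4): strand 4 crosses over strand 5. Perm now: [1 3 2 5 4]

Answer: 1 3 2 5 4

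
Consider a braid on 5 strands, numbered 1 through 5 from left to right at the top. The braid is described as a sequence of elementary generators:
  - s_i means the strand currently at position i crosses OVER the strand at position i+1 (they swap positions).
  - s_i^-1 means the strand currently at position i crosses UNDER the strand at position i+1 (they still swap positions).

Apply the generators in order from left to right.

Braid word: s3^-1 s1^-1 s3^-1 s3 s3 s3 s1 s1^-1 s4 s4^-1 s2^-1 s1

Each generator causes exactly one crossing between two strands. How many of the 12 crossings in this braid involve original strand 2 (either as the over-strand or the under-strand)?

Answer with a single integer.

Gen 1: crossing 3x4. Involves strand 2? no. Count so far: 0
Gen 2: crossing 1x2. Involves strand 2? yes. Count so far: 1
Gen 3: crossing 4x3. Involves strand 2? no. Count so far: 1
Gen 4: crossing 3x4. Involves strand 2? no. Count so far: 1
Gen 5: crossing 4x3. Involves strand 2? no. Count so far: 1
Gen 6: crossing 3x4. Involves strand 2? no. Count so far: 1
Gen 7: crossing 2x1. Involves strand 2? yes. Count so far: 2
Gen 8: crossing 1x2. Involves strand 2? yes. Count so far: 3
Gen 9: crossing 3x5. Involves strand 2? no. Count so far: 3
Gen 10: crossing 5x3. Involves strand 2? no. Count so far: 3
Gen 11: crossing 1x4. Involves strand 2? no. Count so far: 3
Gen 12: crossing 2x4. Involves strand 2? yes. Count so far: 4

Answer: 4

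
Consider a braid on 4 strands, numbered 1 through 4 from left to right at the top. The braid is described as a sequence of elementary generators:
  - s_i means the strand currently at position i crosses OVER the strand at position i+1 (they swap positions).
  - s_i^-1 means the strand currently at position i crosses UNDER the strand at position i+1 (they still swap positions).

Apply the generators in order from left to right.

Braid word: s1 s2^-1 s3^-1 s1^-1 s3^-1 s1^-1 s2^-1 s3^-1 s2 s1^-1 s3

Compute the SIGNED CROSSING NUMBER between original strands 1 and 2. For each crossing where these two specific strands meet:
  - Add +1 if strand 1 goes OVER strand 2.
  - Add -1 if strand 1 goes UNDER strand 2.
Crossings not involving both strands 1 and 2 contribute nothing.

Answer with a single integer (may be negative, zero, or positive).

Gen 1: 1 over 2. Both 1&2? yes. Contrib: +1. Sum: 1
Gen 2: crossing 1x3. Both 1&2? no. Sum: 1
Gen 3: crossing 1x4. Both 1&2? no. Sum: 1
Gen 4: crossing 2x3. Both 1&2? no. Sum: 1
Gen 5: crossing 4x1. Both 1&2? no. Sum: 1
Gen 6: crossing 3x2. Both 1&2? no. Sum: 1
Gen 7: crossing 3x1. Both 1&2? no. Sum: 1
Gen 8: crossing 3x4. Both 1&2? no. Sum: 1
Gen 9: crossing 1x4. Both 1&2? no. Sum: 1
Gen 10: crossing 2x4. Both 1&2? no. Sum: 1
Gen 11: crossing 1x3. Both 1&2? no. Sum: 1

Answer: 1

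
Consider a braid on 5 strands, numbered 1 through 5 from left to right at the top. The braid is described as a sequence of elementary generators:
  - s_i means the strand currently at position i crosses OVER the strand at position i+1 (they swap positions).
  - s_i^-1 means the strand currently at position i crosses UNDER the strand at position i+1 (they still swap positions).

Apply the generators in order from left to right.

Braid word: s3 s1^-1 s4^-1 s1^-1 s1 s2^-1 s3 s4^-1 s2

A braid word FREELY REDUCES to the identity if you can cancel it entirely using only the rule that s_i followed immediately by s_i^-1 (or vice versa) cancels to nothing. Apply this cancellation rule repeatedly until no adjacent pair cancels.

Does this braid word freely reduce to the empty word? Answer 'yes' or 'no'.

Answer: no

Derivation:
Gen 1 (s3): push. Stack: [s3]
Gen 2 (s1^-1): push. Stack: [s3 s1^-1]
Gen 3 (s4^-1): push. Stack: [s3 s1^-1 s4^-1]
Gen 4 (s1^-1): push. Stack: [s3 s1^-1 s4^-1 s1^-1]
Gen 5 (s1): cancels prior s1^-1. Stack: [s3 s1^-1 s4^-1]
Gen 6 (s2^-1): push. Stack: [s3 s1^-1 s4^-1 s2^-1]
Gen 7 (s3): push. Stack: [s3 s1^-1 s4^-1 s2^-1 s3]
Gen 8 (s4^-1): push. Stack: [s3 s1^-1 s4^-1 s2^-1 s3 s4^-1]
Gen 9 (s2): push. Stack: [s3 s1^-1 s4^-1 s2^-1 s3 s4^-1 s2]
Reduced word: s3 s1^-1 s4^-1 s2^-1 s3 s4^-1 s2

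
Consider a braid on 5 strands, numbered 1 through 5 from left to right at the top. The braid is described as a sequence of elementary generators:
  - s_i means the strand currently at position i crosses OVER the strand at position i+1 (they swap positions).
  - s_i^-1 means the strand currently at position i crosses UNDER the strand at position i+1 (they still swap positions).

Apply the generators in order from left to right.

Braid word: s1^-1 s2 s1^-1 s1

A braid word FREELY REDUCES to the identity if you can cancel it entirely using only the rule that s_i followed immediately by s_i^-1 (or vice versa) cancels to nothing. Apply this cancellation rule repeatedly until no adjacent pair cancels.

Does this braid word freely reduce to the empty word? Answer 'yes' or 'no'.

Answer: no

Derivation:
Gen 1 (s1^-1): push. Stack: [s1^-1]
Gen 2 (s2): push. Stack: [s1^-1 s2]
Gen 3 (s1^-1): push. Stack: [s1^-1 s2 s1^-1]
Gen 4 (s1): cancels prior s1^-1. Stack: [s1^-1 s2]
Reduced word: s1^-1 s2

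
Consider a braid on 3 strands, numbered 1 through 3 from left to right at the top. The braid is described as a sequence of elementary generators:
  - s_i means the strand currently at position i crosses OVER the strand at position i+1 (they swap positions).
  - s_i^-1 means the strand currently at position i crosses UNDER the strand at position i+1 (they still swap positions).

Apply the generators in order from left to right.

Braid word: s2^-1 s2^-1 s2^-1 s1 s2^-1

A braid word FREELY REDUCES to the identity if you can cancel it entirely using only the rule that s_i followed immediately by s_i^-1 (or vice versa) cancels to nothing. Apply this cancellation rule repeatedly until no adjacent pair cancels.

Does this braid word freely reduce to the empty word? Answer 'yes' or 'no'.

Answer: no

Derivation:
Gen 1 (s2^-1): push. Stack: [s2^-1]
Gen 2 (s2^-1): push. Stack: [s2^-1 s2^-1]
Gen 3 (s2^-1): push. Stack: [s2^-1 s2^-1 s2^-1]
Gen 4 (s1): push. Stack: [s2^-1 s2^-1 s2^-1 s1]
Gen 5 (s2^-1): push. Stack: [s2^-1 s2^-1 s2^-1 s1 s2^-1]
Reduced word: s2^-1 s2^-1 s2^-1 s1 s2^-1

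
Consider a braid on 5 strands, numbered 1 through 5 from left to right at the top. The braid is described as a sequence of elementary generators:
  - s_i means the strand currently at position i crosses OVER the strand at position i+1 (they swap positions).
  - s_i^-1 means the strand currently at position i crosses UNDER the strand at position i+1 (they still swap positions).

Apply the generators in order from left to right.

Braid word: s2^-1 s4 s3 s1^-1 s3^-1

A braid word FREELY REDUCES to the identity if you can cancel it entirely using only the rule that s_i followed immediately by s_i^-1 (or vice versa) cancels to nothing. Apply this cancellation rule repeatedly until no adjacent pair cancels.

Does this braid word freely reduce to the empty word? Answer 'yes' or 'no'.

Answer: no

Derivation:
Gen 1 (s2^-1): push. Stack: [s2^-1]
Gen 2 (s4): push. Stack: [s2^-1 s4]
Gen 3 (s3): push. Stack: [s2^-1 s4 s3]
Gen 4 (s1^-1): push. Stack: [s2^-1 s4 s3 s1^-1]
Gen 5 (s3^-1): push. Stack: [s2^-1 s4 s3 s1^-1 s3^-1]
Reduced word: s2^-1 s4 s3 s1^-1 s3^-1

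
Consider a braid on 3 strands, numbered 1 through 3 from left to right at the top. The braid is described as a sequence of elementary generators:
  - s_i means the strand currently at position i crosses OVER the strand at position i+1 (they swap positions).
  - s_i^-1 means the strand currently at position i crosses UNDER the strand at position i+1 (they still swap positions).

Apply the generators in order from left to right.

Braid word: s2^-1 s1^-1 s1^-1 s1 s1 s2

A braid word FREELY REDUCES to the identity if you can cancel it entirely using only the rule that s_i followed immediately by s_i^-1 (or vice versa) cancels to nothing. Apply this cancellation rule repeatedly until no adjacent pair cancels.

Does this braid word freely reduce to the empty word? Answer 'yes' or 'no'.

Gen 1 (s2^-1): push. Stack: [s2^-1]
Gen 2 (s1^-1): push. Stack: [s2^-1 s1^-1]
Gen 3 (s1^-1): push. Stack: [s2^-1 s1^-1 s1^-1]
Gen 4 (s1): cancels prior s1^-1. Stack: [s2^-1 s1^-1]
Gen 5 (s1): cancels prior s1^-1. Stack: [s2^-1]
Gen 6 (s2): cancels prior s2^-1. Stack: []
Reduced word: (empty)

Answer: yes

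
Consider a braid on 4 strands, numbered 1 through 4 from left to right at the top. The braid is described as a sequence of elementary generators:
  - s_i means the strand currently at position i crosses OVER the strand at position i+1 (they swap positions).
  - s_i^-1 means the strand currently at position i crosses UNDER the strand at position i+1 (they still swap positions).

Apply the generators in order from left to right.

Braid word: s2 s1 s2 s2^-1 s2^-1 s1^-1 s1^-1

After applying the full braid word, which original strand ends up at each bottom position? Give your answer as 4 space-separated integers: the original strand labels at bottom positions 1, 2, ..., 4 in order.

Answer: 3 2 1 4

Derivation:
Gen 1 (s2): strand 2 crosses over strand 3. Perm now: [1 3 2 4]
Gen 2 (s1): strand 1 crosses over strand 3. Perm now: [3 1 2 4]
Gen 3 (s2): strand 1 crosses over strand 2. Perm now: [3 2 1 4]
Gen 4 (s2^-1): strand 2 crosses under strand 1. Perm now: [3 1 2 4]
Gen 5 (s2^-1): strand 1 crosses under strand 2. Perm now: [3 2 1 4]
Gen 6 (s1^-1): strand 3 crosses under strand 2. Perm now: [2 3 1 4]
Gen 7 (s1^-1): strand 2 crosses under strand 3. Perm now: [3 2 1 4]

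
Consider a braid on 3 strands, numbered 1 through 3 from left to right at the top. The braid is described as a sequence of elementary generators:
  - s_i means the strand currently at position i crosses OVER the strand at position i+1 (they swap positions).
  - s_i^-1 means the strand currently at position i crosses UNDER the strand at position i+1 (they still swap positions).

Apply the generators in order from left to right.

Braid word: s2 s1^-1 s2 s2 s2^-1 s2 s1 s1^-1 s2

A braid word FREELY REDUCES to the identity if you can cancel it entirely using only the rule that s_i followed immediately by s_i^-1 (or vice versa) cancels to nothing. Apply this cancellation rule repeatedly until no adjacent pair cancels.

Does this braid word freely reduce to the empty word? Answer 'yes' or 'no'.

Answer: no

Derivation:
Gen 1 (s2): push. Stack: [s2]
Gen 2 (s1^-1): push. Stack: [s2 s1^-1]
Gen 3 (s2): push. Stack: [s2 s1^-1 s2]
Gen 4 (s2): push. Stack: [s2 s1^-1 s2 s2]
Gen 5 (s2^-1): cancels prior s2. Stack: [s2 s1^-1 s2]
Gen 6 (s2): push. Stack: [s2 s1^-1 s2 s2]
Gen 7 (s1): push. Stack: [s2 s1^-1 s2 s2 s1]
Gen 8 (s1^-1): cancels prior s1. Stack: [s2 s1^-1 s2 s2]
Gen 9 (s2): push. Stack: [s2 s1^-1 s2 s2 s2]
Reduced word: s2 s1^-1 s2 s2 s2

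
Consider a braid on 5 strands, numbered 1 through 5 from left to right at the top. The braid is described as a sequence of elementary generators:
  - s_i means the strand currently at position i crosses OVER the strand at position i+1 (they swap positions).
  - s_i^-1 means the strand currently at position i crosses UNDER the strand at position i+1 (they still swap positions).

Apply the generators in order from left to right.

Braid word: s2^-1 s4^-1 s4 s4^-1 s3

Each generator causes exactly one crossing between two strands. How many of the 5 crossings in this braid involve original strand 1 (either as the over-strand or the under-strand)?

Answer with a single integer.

Answer: 0

Derivation:
Gen 1: crossing 2x3. Involves strand 1? no. Count so far: 0
Gen 2: crossing 4x5. Involves strand 1? no. Count so far: 0
Gen 3: crossing 5x4. Involves strand 1? no. Count so far: 0
Gen 4: crossing 4x5. Involves strand 1? no. Count so far: 0
Gen 5: crossing 2x5. Involves strand 1? no. Count so far: 0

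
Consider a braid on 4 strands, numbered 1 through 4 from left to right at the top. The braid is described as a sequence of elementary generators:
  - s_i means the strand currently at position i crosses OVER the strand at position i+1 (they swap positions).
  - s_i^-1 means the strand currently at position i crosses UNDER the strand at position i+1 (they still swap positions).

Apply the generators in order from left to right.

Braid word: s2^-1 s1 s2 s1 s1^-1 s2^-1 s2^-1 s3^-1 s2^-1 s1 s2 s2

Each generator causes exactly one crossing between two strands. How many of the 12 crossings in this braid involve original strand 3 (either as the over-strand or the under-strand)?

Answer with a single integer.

Answer: 7

Derivation:
Gen 1: crossing 2x3. Involves strand 3? yes. Count so far: 1
Gen 2: crossing 1x3. Involves strand 3? yes. Count so far: 2
Gen 3: crossing 1x2. Involves strand 3? no. Count so far: 2
Gen 4: crossing 3x2. Involves strand 3? yes. Count so far: 3
Gen 5: crossing 2x3. Involves strand 3? yes. Count so far: 4
Gen 6: crossing 2x1. Involves strand 3? no. Count so far: 4
Gen 7: crossing 1x2. Involves strand 3? no. Count so far: 4
Gen 8: crossing 1x4. Involves strand 3? no. Count so far: 4
Gen 9: crossing 2x4. Involves strand 3? no. Count so far: 4
Gen 10: crossing 3x4. Involves strand 3? yes. Count so far: 5
Gen 11: crossing 3x2. Involves strand 3? yes. Count so far: 6
Gen 12: crossing 2x3. Involves strand 3? yes. Count so far: 7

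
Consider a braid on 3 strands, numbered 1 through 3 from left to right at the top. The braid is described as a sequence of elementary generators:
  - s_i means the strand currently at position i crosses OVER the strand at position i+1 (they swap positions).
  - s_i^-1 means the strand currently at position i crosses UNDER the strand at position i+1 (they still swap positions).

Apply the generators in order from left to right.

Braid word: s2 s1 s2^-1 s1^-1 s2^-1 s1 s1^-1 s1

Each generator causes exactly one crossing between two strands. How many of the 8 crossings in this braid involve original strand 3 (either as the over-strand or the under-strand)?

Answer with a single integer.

Answer: 4

Derivation:
Gen 1: crossing 2x3. Involves strand 3? yes. Count so far: 1
Gen 2: crossing 1x3. Involves strand 3? yes. Count so far: 2
Gen 3: crossing 1x2. Involves strand 3? no. Count so far: 2
Gen 4: crossing 3x2. Involves strand 3? yes. Count so far: 3
Gen 5: crossing 3x1. Involves strand 3? yes. Count so far: 4
Gen 6: crossing 2x1. Involves strand 3? no. Count so far: 4
Gen 7: crossing 1x2. Involves strand 3? no. Count so far: 4
Gen 8: crossing 2x1. Involves strand 3? no. Count so far: 4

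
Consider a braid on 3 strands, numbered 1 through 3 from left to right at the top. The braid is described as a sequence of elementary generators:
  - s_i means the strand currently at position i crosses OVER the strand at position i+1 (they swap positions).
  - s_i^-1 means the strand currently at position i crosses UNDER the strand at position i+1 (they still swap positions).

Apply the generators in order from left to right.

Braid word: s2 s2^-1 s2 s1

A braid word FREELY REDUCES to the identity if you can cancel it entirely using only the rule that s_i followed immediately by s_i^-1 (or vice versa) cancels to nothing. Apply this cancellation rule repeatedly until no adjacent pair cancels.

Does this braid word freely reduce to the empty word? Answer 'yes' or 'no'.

Gen 1 (s2): push. Stack: [s2]
Gen 2 (s2^-1): cancels prior s2. Stack: []
Gen 3 (s2): push. Stack: [s2]
Gen 4 (s1): push. Stack: [s2 s1]
Reduced word: s2 s1

Answer: no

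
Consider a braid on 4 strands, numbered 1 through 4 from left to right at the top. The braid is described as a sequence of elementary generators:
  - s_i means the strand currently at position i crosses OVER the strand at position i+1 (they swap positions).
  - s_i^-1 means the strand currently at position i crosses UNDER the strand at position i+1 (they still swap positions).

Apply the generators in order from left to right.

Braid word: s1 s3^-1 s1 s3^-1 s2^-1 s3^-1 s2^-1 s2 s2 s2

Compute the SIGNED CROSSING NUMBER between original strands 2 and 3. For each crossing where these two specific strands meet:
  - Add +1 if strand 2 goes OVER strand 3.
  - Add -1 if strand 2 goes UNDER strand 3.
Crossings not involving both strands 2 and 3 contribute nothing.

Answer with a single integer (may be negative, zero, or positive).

Answer: -1

Derivation:
Gen 1: crossing 1x2. Both 2&3? no. Sum: 0
Gen 2: crossing 3x4. Both 2&3? no. Sum: 0
Gen 3: crossing 2x1. Both 2&3? no. Sum: 0
Gen 4: crossing 4x3. Both 2&3? no. Sum: 0
Gen 5: 2 under 3. Both 2&3? yes. Contrib: -1. Sum: -1
Gen 6: crossing 2x4. Both 2&3? no. Sum: -1
Gen 7: crossing 3x4. Both 2&3? no. Sum: -1
Gen 8: crossing 4x3. Both 2&3? no. Sum: -1
Gen 9: crossing 3x4. Both 2&3? no. Sum: -1
Gen 10: crossing 4x3. Both 2&3? no. Sum: -1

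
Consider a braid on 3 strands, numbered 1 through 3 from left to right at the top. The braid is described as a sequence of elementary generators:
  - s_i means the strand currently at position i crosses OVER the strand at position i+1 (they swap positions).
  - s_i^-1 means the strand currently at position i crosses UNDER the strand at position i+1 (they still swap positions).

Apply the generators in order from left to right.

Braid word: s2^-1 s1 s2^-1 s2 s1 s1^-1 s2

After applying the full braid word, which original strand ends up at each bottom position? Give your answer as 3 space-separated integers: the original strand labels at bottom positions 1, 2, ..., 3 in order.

Gen 1 (s2^-1): strand 2 crosses under strand 3. Perm now: [1 3 2]
Gen 2 (s1): strand 1 crosses over strand 3. Perm now: [3 1 2]
Gen 3 (s2^-1): strand 1 crosses under strand 2. Perm now: [3 2 1]
Gen 4 (s2): strand 2 crosses over strand 1. Perm now: [3 1 2]
Gen 5 (s1): strand 3 crosses over strand 1. Perm now: [1 3 2]
Gen 6 (s1^-1): strand 1 crosses under strand 3. Perm now: [3 1 2]
Gen 7 (s2): strand 1 crosses over strand 2. Perm now: [3 2 1]

Answer: 3 2 1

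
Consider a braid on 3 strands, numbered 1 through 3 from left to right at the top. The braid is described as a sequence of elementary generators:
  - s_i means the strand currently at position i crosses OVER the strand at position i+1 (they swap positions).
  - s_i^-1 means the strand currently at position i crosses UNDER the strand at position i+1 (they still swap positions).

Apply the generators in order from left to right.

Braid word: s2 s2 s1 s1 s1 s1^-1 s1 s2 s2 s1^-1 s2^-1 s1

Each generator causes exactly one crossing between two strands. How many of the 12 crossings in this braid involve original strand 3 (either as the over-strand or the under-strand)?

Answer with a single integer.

Gen 1: crossing 2x3. Involves strand 3? yes. Count so far: 1
Gen 2: crossing 3x2. Involves strand 3? yes. Count so far: 2
Gen 3: crossing 1x2. Involves strand 3? no. Count so far: 2
Gen 4: crossing 2x1. Involves strand 3? no. Count so far: 2
Gen 5: crossing 1x2. Involves strand 3? no. Count so far: 2
Gen 6: crossing 2x1. Involves strand 3? no. Count so far: 2
Gen 7: crossing 1x2. Involves strand 3? no. Count so far: 2
Gen 8: crossing 1x3. Involves strand 3? yes. Count so far: 3
Gen 9: crossing 3x1. Involves strand 3? yes. Count so far: 4
Gen 10: crossing 2x1. Involves strand 3? no. Count so far: 4
Gen 11: crossing 2x3. Involves strand 3? yes. Count so far: 5
Gen 12: crossing 1x3. Involves strand 3? yes. Count so far: 6

Answer: 6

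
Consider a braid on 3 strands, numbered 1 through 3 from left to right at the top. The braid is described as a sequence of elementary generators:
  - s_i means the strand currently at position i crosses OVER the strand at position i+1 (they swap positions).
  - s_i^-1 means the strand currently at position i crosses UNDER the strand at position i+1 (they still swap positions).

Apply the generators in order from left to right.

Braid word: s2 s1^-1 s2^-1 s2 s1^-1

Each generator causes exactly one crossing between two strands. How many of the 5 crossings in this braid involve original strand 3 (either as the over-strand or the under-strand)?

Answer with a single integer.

Gen 1: crossing 2x3. Involves strand 3? yes. Count so far: 1
Gen 2: crossing 1x3. Involves strand 3? yes. Count so far: 2
Gen 3: crossing 1x2. Involves strand 3? no. Count so far: 2
Gen 4: crossing 2x1. Involves strand 3? no. Count so far: 2
Gen 5: crossing 3x1. Involves strand 3? yes. Count so far: 3

Answer: 3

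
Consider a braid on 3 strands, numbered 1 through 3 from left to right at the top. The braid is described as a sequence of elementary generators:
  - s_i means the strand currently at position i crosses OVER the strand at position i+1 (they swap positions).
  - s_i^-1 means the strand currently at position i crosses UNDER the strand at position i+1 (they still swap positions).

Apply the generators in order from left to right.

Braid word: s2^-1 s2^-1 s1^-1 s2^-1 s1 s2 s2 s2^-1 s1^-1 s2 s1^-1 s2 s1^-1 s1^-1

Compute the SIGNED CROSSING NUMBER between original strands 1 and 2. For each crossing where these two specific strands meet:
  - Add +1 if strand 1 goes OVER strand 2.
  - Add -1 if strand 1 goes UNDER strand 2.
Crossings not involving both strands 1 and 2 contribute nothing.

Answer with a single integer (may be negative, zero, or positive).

Answer: -1

Derivation:
Gen 1: crossing 2x3. Both 1&2? no. Sum: 0
Gen 2: crossing 3x2. Both 1&2? no. Sum: 0
Gen 3: 1 under 2. Both 1&2? yes. Contrib: -1. Sum: -1
Gen 4: crossing 1x3. Both 1&2? no. Sum: -1
Gen 5: crossing 2x3. Both 1&2? no. Sum: -1
Gen 6: 2 over 1. Both 1&2? yes. Contrib: -1. Sum: -2
Gen 7: 1 over 2. Both 1&2? yes. Contrib: +1. Sum: -1
Gen 8: 2 under 1. Both 1&2? yes. Contrib: +1. Sum: 0
Gen 9: crossing 3x1. Both 1&2? no. Sum: 0
Gen 10: crossing 3x2. Both 1&2? no. Sum: 0
Gen 11: 1 under 2. Both 1&2? yes. Contrib: -1. Sum: -1
Gen 12: crossing 1x3. Both 1&2? no. Sum: -1
Gen 13: crossing 2x3. Both 1&2? no. Sum: -1
Gen 14: crossing 3x2. Both 1&2? no. Sum: -1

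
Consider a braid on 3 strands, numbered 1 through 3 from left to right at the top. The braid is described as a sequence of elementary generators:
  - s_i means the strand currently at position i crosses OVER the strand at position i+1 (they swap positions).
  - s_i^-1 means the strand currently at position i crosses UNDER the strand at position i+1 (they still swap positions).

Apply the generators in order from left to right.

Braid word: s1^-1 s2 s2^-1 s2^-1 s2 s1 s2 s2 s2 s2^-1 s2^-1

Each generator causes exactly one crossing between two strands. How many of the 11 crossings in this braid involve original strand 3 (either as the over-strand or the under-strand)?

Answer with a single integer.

Answer: 9

Derivation:
Gen 1: crossing 1x2. Involves strand 3? no. Count so far: 0
Gen 2: crossing 1x3. Involves strand 3? yes. Count so far: 1
Gen 3: crossing 3x1. Involves strand 3? yes. Count so far: 2
Gen 4: crossing 1x3. Involves strand 3? yes. Count so far: 3
Gen 5: crossing 3x1. Involves strand 3? yes. Count so far: 4
Gen 6: crossing 2x1. Involves strand 3? no. Count so far: 4
Gen 7: crossing 2x3. Involves strand 3? yes. Count so far: 5
Gen 8: crossing 3x2. Involves strand 3? yes. Count so far: 6
Gen 9: crossing 2x3. Involves strand 3? yes. Count so far: 7
Gen 10: crossing 3x2. Involves strand 3? yes. Count so far: 8
Gen 11: crossing 2x3. Involves strand 3? yes. Count so far: 9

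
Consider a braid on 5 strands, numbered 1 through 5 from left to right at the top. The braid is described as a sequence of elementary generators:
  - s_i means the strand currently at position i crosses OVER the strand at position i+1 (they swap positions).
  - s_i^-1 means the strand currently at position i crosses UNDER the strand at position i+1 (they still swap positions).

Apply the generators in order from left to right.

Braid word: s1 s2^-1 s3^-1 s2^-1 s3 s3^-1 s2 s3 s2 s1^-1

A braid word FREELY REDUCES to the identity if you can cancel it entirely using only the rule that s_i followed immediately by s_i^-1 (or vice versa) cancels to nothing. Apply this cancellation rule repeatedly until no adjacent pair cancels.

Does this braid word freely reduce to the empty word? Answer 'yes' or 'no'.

Answer: yes

Derivation:
Gen 1 (s1): push. Stack: [s1]
Gen 2 (s2^-1): push. Stack: [s1 s2^-1]
Gen 3 (s3^-1): push. Stack: [s1 s2^-1 s3^-1]
Gen 4 (s2^-1): push. Stack: [s1 s2^-1 s3^-1 s2^-1]
Gen 5 (s3): push. Stack: [s1 s2^-1 s3^-1 s2^-1 s3]
Gen 6 (s3^-1): cancels prior s3. Stack: [s1 s2^-1 s3^-1 s2^-1]
Gen 7 (s2): cancels prior s2^-1. Stack: [s1 s2^-1 s3^-1]
Gen 8 (s3): cancels prior s3^-1. Stack: [s1 s2^-1]
Gen 9 (s2): cancels prior s2^-1. Stack: [s1]
Gen 10 (s1^-1): cancels prior s1. Stack: []
Reduced word: (empty)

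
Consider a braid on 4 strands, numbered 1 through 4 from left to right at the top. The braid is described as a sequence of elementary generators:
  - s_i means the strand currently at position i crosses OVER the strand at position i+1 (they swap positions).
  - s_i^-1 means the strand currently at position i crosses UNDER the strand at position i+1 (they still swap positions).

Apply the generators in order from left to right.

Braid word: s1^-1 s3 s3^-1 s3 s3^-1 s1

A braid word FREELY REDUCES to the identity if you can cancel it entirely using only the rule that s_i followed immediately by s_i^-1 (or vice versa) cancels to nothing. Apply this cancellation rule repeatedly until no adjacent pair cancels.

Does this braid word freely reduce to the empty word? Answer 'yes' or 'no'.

Answer: yes

Derivation:
Gen 1 (s1^-1): push. Stack: [s1^-1]
Gen 2 (s3): push. Stack: [s1^-1 s3]
Gen 3 (s3^-1): cancels prior s3. Stack: [s1^-1]
Gen 4 (s3): push. Stack: [s1^-1 s3]
Gen 5 (s3^-1): cancels prior s3. Stack: [s1^-1]
Gen 6 (s1): cancels prior s1^-1. Stack: []
Reduced word: (empty)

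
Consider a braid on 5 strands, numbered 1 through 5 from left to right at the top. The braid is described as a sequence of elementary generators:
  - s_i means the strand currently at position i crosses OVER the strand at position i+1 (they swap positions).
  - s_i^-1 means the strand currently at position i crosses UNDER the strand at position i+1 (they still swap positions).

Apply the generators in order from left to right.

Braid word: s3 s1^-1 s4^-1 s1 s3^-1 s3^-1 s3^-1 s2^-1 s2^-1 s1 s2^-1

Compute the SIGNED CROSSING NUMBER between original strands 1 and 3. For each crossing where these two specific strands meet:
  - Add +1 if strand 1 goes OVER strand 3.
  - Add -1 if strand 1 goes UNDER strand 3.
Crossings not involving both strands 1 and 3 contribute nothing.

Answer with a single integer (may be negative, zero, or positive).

Answer: 0

Derivation:
Gen 1: crossing 3x4. Both 1&3? no. Sum: 0
Gen 2: crossing 1x2. Both 1&3? no. Sum: 0
Gen 3: crossing 3x5. Both 1&3? no. Sum: 0
Gen 4: crossing 2x1. Both 1&3? no. Sum: 0
Gen 5: crossing 4x5. Both 1&3? no. Sum: 0
Gen 6: crossing 5x4. Both 1&3? no. Sum: 0
Gen 7: crossing 4x5. Both 1&3? no. Sum: 0
Gen 8: crossing 2x5. Both 1&3? no. Sum: 0
Gen 9: crossing 5x2. Both 1&3? no. Sum: 0
Gen 10: crossing 1x2. Both 1&3? no. Sum: 0
Gen 11: crossing 1x5. Both 1&3? no. Sum: 0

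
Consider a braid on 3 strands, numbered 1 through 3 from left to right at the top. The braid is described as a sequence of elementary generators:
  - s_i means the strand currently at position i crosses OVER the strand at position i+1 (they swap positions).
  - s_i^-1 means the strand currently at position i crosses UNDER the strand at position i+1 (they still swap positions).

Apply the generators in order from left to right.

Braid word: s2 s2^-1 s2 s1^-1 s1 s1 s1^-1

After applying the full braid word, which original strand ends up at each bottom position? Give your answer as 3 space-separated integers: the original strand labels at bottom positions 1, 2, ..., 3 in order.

Answer: 1 3 2

Derivation:
Gen 1 (s2): strand 2 crosses over strand 3. Perm now: [1 3 2]
Gen 2 (s2^-1): strand 3 crosses under strand 2. Perm now: [1 2 3]
Gen 3 (s2): strand 2 crosses over strand 3. Perm now: [1 3 2]
Gen 4 (s1^-1): strand 1 crosses under strand 3. Perm now: [3 1 2]
Gen 5 (s1): strand 3 crosses over strand 1. Perm now: [1 3 2]
Gen 6 (s1): strand 1 crosses over strand 3. Perm now: [3 1 2]
Gen 7 (s1^-1): strand 3 crosses under strand 1. Perm now: [1 3 2]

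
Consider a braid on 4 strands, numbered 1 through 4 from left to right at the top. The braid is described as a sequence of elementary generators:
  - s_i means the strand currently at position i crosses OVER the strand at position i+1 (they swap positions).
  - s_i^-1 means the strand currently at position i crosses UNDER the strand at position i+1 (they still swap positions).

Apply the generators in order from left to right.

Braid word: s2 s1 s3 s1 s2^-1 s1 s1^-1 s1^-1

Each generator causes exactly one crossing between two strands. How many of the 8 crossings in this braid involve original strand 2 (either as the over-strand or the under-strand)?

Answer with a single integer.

Answer: 2

Derivation:
Gen 1: crossing 2x3. Involves strand 2? yes. Count so far: 1
Gen 2: crossing 1x3. Involves strand 2? no. Count so far: 1
Gen 3: crossing 2x4. Involves strand 2? yes. Count so far: 2
Gen 4: crossing 3x1. Involves strand 2? no. Count so far: 2
Gen 5: crossing 3x4. Involves strand 2? no. Count so far: 2
Gen 6: crossing 1x4. Involves strand 2? no. Count so far: 2
Gen 7: crossing 4x1. Involves strand 2? no. Count so far: 2
Gen 8: crossing 1x4. Involves strand 2? no. Count so far: 2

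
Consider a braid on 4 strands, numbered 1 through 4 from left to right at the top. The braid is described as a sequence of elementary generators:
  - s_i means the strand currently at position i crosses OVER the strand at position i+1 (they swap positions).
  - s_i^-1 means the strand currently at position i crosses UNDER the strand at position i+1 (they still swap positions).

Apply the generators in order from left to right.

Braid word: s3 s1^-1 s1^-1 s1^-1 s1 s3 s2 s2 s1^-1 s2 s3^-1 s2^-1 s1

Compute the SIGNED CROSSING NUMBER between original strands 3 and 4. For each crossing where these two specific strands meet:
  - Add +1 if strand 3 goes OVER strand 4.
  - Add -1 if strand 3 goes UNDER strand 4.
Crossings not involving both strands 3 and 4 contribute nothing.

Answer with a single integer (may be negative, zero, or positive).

Gen 1: 3 over 4. Both 3&4? yes. Contrib: +1. Sum: 1
Gen 2: crossing 1x2. Both 3&4? no. Sum: 1
Gen 3: crossing 2x1. Both 3&4? no. Sum: 1
Gen 4: crossing 1x2. Both 3&4? no. Sum: 1
Gen 5: crossing 2x1. Both 3&4? no. Sum: 1
Gen 6: 4 over 3. Both 3&4? yes. Contrib: -1. Sum: 0
Gen 7: crossing 2x3. Both 3&4? no. Sum: 0
Gen 8: crossing 3x2. Both 3&4? no. Sum: 0
Gen 9: crossing 1x2. Both 3&4? no. Sum: 0
Gen 10: crossing 1x3. Both 3&4? no. Sum: 0
Gen 11: crossing 1x4. Both 3&4? no. Sum: 0
Gen 12: 3 under 4. Both 3&4? yes. Contrib: -1. Sum: -1
Gen 13: crossing 2x4. Both 3&4? no. Sum: -1

Answer: -1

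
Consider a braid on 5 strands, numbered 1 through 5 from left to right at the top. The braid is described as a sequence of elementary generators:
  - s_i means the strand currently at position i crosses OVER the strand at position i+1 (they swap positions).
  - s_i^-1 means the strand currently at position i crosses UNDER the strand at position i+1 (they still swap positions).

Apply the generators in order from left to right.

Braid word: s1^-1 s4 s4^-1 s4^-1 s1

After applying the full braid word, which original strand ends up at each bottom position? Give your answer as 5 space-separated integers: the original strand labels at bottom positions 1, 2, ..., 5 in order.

Answer: 1 2 3 5 4

Derivation:
Gen 1 (s1^-1): strand 1 crosses under strand 2. Perm now: [2 1 3 4 5]
Gen 2 (s4): strand 4 crosses over strand 5. Perm now: [2 1 3 5 4]
Gen 3 (s4^-1): strand 5 crosses under strand 4. Perm now: [2 1 3 4 5]
Gen 4 (s4^-1): strand 4 crosses under strand 5. Perm now: [2 1 3 5 4]
Gen 5 (s1): strand 2 crosses over strand 1. Perm now: [1 2 3 5 4]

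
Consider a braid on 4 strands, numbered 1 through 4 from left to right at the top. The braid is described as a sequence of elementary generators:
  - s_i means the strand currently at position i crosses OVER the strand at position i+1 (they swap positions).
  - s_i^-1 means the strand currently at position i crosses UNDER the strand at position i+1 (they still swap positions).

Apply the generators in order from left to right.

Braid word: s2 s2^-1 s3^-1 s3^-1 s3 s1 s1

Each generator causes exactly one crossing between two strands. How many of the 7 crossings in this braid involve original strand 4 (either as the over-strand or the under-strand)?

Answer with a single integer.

Gen 1: crossing 2x3. Involves strand 4? no. Count so far: 0
Gen 2: crossing 3x2. Involves strand 4? no. Count so far: 0
Gen 3: crossing 3x4. Involves strand 4? yes. Count so far: 1
Gen 4: crossing 4x3. Involves strand 4? yes. Count so far: 2
Gen 5: crossing 3x4. Involves strand 4? yes. Count so far: 3
Gen 6: crossing 1x2. Involves strand 4? no. Count so far: 3
Gen 7: crossing 2x1. Involves strand 4? no. Count so far: 3

Answer: 3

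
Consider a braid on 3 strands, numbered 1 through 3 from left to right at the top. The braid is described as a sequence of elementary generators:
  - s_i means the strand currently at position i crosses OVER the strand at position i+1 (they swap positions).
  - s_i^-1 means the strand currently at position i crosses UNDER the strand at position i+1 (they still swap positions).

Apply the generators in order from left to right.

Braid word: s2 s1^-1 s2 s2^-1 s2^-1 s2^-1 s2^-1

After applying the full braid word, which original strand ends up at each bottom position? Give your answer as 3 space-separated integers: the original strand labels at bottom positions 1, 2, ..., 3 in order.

Answer: 3 2 1

Derivation:
Gen 1 (s2): strand 2 crosses over strand 3. Perm now: [1 3 2]
Gen 2 (s1^-1): strand 1 crosses under strand 3. Perm now: [3 1 2]
Gen 3 (s2): strand 1 crosses over strand 2. Perm now: [3 2 1]
Gen 4 (s2^-1): strand 2 crosses under strand 1. Perm now: [3 1 2]
Gen 5 (s2^-1): strand 1 crosses under strand 2. Perm now: [3 2 1]
Gen 6 (s2^-1): strand 2 crosses under strand 1. Perm now: [3 1 2]
Gen 7 (s2^-1): strand 1 crosses under strand 2. Perm now: [3 2 1]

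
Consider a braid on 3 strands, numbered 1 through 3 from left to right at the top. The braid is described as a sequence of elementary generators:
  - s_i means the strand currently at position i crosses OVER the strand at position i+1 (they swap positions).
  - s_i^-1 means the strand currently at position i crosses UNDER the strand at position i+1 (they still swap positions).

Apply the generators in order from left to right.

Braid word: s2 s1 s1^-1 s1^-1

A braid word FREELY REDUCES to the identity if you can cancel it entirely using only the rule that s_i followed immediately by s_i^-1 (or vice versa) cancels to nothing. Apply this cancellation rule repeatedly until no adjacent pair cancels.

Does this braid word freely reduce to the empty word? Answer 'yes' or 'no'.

Answer: no

Derivation:
Gen 1 (s2): push. Stack: [s2]
Gen 2 (s1): push. Stack: [s2 s1]
Gen 3 (s1^-1): cancels prior s1. Stack: [s2]
Gen 4 (s1^-1): push. Stack: [s2 s1^-1]
Reduced word: s2 s1^-1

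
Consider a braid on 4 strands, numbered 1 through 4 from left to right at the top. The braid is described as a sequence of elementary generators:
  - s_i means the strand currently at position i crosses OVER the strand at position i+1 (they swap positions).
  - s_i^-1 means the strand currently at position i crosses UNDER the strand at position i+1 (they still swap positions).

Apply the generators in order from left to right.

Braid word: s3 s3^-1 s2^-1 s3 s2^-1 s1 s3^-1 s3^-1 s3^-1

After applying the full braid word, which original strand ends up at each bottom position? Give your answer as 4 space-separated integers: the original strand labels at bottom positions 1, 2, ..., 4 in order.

Answer: 4 1 2 3

Derivation:
Gen 1 (s3): strand 3 crosses over strand 4. Perm now: [1 2 4 3]
Gen 2 (s3^-1): strand 4 crosses under strand 3. Perm now: [1 2 3 4]
Gen 3 (s2^-1): strand 2 crosses under strand 3. Perm now: [1 3 2 4]
Gen 4 (s3): strand 2 crosses over strand 4. Perm now: [1 3 4 2]
Gen 5 (s2^-1): strand 3 crosses under strand 4. Perm now: [1 4 3 2]
Gen 6 (s1): strand 1 crosses over strand 4. Perm now: [4 1 3 2]
Gen 7 (s3^-1): strand 3 crosses under strand 2. Perm now: [4 1 2 3]
Gen 8 (s3^-1): strand 2 crosses under strand 3. Perm now: [4 1 3 2]
Gen 9 (s3^-1): strand 3 crosses under strand 2. Perm now: [4 1 2 3]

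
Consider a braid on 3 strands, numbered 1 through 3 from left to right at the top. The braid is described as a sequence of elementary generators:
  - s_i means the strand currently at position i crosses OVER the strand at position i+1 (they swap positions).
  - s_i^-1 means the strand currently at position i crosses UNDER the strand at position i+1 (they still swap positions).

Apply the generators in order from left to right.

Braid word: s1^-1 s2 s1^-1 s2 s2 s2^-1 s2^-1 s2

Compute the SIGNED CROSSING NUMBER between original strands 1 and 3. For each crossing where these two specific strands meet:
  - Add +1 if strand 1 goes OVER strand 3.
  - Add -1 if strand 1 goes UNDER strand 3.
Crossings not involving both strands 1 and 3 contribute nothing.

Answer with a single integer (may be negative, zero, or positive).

Answer: 1

Derivation:
Gen 1: crossing 1x2. Both 1&3? no. Sum: 0
Gen 2: 1 over 3. Both 1&3? yes. Contrib: +1. Sum: 1
Gen 3: crossing 2x3. Both 1&3? no. Sum: 1
Gen 4: crossing 2x1. Both 1&3? no. Sum: 1
Gen 5: crossing 1x2. Both 1&3? no. Sum: 1
Gen 6: crossing 2x1. Both 1&3? no. Sum: 1
Gen 7: crossing 1x2. Both 1&3? no. Sum: 1
Gen 8: crossing 2x1. Both 1&3? no. Sum: 1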